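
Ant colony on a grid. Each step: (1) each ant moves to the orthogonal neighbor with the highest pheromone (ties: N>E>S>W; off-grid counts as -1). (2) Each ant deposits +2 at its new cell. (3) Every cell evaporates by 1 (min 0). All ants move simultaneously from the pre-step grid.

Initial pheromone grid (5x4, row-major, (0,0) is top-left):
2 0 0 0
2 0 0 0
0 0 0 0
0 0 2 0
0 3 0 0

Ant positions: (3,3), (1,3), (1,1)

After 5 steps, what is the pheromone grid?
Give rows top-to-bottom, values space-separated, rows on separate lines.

After step 1: ants at (3,2),(0,3),(1,0)
  1 0 0 1
  3 0 0 0
  0 0 0 0
  0 0 3 0
  0 2 0 0
After step 2: ants at (2,2),(1,3),(0,0)
  2 0 0 0
  2 0 0 1
  0 0 1 0
  0 0 2 0
  0 1 0 0
After step 3: ants at (3,2),(0,3),(1,0)
  1 0 0 1
  3 0 0 0
  0 0 0 0
  0 0 3 0
  0 0 0 0
After step 4: ants at (2,2),(1,3),(0,0)
  2 0 0 0
  2 0 0 1
  0 0 1 0
  0 0 2 0
  0 0 0 0
After step 5: ants at (3,2),(0,3),(1,0)
  1 0 0 1
  3 0 0 0
  0 0 0 0
  0 0 3 0
  0 0 0 0

1 0 0 1
3 0 0 0
0 0 0 0
0 0 3 0
0 0 0 0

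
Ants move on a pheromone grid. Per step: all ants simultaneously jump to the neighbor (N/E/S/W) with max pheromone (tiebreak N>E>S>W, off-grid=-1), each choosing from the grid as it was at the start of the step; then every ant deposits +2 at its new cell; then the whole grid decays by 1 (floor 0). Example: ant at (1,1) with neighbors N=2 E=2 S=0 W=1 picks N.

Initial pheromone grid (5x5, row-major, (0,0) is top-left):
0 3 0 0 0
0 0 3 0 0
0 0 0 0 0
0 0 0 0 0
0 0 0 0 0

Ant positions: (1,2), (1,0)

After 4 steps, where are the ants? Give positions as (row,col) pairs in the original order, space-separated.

Step 1: ant0:(1,2)->N->(0,2) | ant1:(1,0)->N->(0,0)
  grid max=2 at (0,1)
Step 2: ant0:(0,2)->S->(1,2) | ant1:(0,0)->E->(0,1)
  grid max=3 at (0,1)
Step 3: ant0:(1,2)->N->(0,2) | ant1:(0,1)->E->(0,2)
  grid max=3 at (0,2)
Step 4: ant0:(0,2)->S->(1,2) | ant1:(0,2)->S->(1,2)
  grid max=5 at (1,2)

(1,2) (1,2)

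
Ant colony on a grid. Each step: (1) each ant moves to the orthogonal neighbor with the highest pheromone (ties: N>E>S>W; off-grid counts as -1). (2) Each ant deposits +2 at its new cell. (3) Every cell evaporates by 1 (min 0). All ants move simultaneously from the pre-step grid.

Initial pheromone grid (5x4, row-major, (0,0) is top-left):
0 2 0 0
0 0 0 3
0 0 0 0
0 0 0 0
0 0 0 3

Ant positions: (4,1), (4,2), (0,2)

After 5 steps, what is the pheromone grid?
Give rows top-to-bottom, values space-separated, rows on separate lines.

After step 1: ants at (3,1),(4,3),(0,1)
  0 3 0 0
  0 0 0 2
  0 0 0 0
  0 1 0 0
  0 0 0 4
After step 2: ants at (2,1),(3,3),(0,2)
  0 2 1 0
  0 0 0 1
  0 1 0 0
  0 0 0 1
  0 0 0 3
After step 3: ants at (1,1),(4,3),(0,1)
  0 3 0 0
  0 1 0 0
  0 0 0 0
  0 0 0 0
  0 0 0 4
After step 4: ants at (0,1),(3,3),(1,1)
  0 4 0 0
  0 2 0 0
  0 0 0 0
  0 0 0 1
  0 0 0 3
After step 5: ants at (1,1),(4,3),(0,1)
  0 5 0 0
  0 3 0 0
  0 0 0 0
  0 0 0 0
  0 0 0 4

0 5 0 0
0 3 0 0
0 0 0 0
0 0 0 0
0 0 0 4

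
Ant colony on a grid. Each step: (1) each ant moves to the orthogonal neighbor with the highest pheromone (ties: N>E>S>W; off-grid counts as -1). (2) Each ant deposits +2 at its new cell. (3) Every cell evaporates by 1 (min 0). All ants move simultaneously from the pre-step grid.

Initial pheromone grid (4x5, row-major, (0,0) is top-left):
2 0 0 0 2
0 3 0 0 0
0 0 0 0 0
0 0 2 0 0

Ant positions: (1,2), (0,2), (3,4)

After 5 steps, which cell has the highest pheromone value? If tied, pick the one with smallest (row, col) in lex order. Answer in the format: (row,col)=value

Answer: (0,4)=5

Derivation:
Step 1: ant0:(1,2)->W->(1,1) | ant1:(0,2)->E->(0,3) | ant2:(3,4)->N->(2,4)
  grid max=4 at (1,1)
Step 2: ant0:(1,1)->N->(0,1) | ant1:(0,3)->E->(0,4) | ant2:(2,4)->N->(1,4)
  grid max=3 at (1,1)
Step 3: ant0:(0,1)->S->(1,1) | ant1:(0,4)->S->(1,4) | ant2:(1,4)->N->(0,4)
  grid max=4 at (1,1)
Step 4: ant0:(1,1)->N->(0,1) | ant1:(1,4)->N->(0,4) | ant2:(0,4)->S->(1,4)
  grid max=4 at (0,4)
Step 5: ant0:(0,1)->S->(1,1) | ant1:(0,4)->S->(1,4) | ant2:(1,4)->N->(0,4)
  grid max=5 at (0,4)
Final grid:
  0 0 0 0 5
  0 4 0 0 4
  0 0 0 0 0
  0 0 0 0 0
Max pheromone 5 at (0,4)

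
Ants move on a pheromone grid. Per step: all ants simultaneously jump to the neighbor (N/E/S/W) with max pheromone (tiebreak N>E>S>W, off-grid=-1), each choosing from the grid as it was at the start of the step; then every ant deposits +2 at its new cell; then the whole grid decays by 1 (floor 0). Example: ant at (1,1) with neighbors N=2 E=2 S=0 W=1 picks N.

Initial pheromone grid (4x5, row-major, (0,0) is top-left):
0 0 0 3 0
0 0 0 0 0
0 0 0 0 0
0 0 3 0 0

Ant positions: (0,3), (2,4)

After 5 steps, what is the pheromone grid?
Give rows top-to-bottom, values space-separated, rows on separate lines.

After step 1: ants at (0,4),(1,4)
  0 0 0 2 1
  0 0 0 0 1
  0 0 0 0 0
  0 0 2 0 0
After step 2: ants at (0,3),(0,4)
  0 0 0 3 2
  0 0 0 0 0
  0 0 0 0 0
  0 0 1 0 0
After step 3: ants at (0,4),(0,3)
  0 0 0 4 3
  0 0 0 0 0
  0 0 0 0 0
  0 0 0 0 0
After step 4: ants at (0,3),(0,4)
  0 0 0 5 4
  0 0 0 0 0
  0 0 0 0 0
  0 0 0 0 0
After step 5: ants at (0,4),(0,3)
  0 0 0 6 5
  0 0 0 0 0
  0 0 0 0 0
  0 0 0 0 0

0 0 0 6 5
0 0 0 0 0
0 0 0 0 0
0 0 0 0 0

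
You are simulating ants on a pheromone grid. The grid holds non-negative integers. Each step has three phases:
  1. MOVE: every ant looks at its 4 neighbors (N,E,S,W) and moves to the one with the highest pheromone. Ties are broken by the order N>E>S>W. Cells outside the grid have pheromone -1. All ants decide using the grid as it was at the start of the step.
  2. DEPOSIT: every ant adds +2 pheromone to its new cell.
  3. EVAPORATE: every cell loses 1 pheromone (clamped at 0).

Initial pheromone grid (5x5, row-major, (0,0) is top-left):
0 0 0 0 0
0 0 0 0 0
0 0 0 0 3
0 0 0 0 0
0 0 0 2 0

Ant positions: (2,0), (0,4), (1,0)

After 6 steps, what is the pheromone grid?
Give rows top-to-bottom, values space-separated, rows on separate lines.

After step 1: ants at (1,0),(1,4),(0,0)
  1 0 0 0 0
  1 0 0 0 1
  0 0 0 0 2
  0 0 0 0 0
  0 0 0 1 0
After step 2: ants at (0,0),(2,4),(1,0)
  2 0 0 0 0
  2 0 0 0 0
  0 0 0 0 3
  0 0 0 0 0
  0 0 0 0 0
After step 3: ants at (1,0),(1,4),(0,0)
  3 0 0 0 0
  3 0 0 0 1
  0 0 0 0 2
  0 0 0 0 0
  0 0 0 0 0
After step 4: ants at (0,0),(2,4),(1,0)
  4 0 0 0 0
  4 0 0 0 0
  0 0 0 0 3
  0 0 0 0 0
  0 0 0 0 0
After step 5: ants at (1,0),(1,4),(0,0)
  5 0 0 0 0
  5 0 0 0 1
  0 0 0 0 2
  0 0 0 0 0
  0 0 0 0 0
After step 6: ants at (0,0),(2,4),(1,0)
  6 0 0 0 0
  6 0 0 0 0
  0 0 0 0 3
  0 0 0 0 0
  0 0 0 0 0

6 0 0 0 0
6 0 0 0 0
0 0 0 0 3
0 0 0 0 0
0 0 0 0 0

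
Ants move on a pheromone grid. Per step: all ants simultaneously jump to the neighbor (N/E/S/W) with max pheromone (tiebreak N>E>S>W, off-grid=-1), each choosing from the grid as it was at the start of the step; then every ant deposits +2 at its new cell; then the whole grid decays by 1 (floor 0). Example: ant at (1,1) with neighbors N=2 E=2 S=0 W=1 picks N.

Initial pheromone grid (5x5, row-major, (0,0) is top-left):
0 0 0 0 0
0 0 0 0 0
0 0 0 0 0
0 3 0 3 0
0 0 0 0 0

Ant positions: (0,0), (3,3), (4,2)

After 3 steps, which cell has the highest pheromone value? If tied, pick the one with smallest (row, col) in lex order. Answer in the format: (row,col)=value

Answer: (3,3)=4

Derivation:
Step 1: ant0:(0,0)->E->(0,1) | ant1:(3,3)->N->(2,3) | ant2:(4,2)->N->(3,2)
  grid max=2 at (3,1)
Step 2: ant0:(0,1)->E->(0,2) | ant1:(2,3)->S->(3,3) | ant2:(3,2)->E->(3,3)
  grid max=5 at (3,3)
Step 3: ant0:(0,2)->E->(0,3) | ant1:(3,3)->N->(2,3) | ant2:(3,3)->N->(2,3)
  grid max=4 at (3,3)
Final grid:
  0 0 0 1 0
  0 0 0 0 0
  0 0 0 3 0
  0 0 0 4 0
  0 0 0 0 0
Max pheromone 4 at (3,3)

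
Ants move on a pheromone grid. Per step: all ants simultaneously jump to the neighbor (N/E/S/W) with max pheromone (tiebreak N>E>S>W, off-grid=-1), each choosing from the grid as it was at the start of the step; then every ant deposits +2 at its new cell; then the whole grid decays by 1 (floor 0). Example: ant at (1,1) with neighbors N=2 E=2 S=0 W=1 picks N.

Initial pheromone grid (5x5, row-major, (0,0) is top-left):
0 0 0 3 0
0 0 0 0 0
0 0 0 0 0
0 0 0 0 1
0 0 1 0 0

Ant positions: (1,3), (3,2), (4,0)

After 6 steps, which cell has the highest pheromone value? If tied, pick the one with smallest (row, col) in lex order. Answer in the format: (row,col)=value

Step 1: ant0:(1,3)->N->(0,3) | ant1:(3,2)->S->(4,2) | ant2:(4,0)->N->(3,0)
  grid max=4 at (0,3)
Step 2: ant0:(0,3)->E->(0,4) | ant1:(4,2)->N->(3,2) | ant2:(3,0)->N->(2,0)
  grid max=3 at (0,3)
Step 3: ant0:(0,4)->W->(0,3) | ant1:(3,2)->S->(4,2) | ant2:(2,0)->N->(1,0)
  grid max=4 at (0,3)
Step 4: ant0:(0,3)->E->(0,4) | ant1:(4,2)->N->(3,2) | ant2:(1,0)->N->(0,0)
  grid max=3 at (0,3)
Step 5: ant0:(0,4)->W->(0,3) | ant1:(3,2)->S->(4,2) | ant2:(0,0)->E->(0,1)
  grid max=4 at (0,3)
Step 6: ant0:(0,3)->E->(0,4) | ant1:(4,2)->N->(3,2) | ant2:(0,1)->E->(0,2)
  grid max=3 at (0,3)
Final grid:
  0 0 1 3 1
  0 0 0 0 0
  0 0 0 0 0
  0 0 1 0 0
  0 0 1 0 0
Max pheromone 3 at (0,3)

Answer: (0,3)=3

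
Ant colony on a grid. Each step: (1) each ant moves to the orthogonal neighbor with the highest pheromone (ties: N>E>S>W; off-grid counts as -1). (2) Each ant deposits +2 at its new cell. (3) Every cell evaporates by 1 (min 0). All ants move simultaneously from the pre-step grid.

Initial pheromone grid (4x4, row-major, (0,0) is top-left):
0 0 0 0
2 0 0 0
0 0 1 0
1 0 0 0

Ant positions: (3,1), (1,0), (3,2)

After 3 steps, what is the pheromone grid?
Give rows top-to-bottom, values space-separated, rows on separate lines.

After step 1: ants at (3,0),(0,0),(2,2)
  1 0 0 0
  1 0 0 0
  0 0 2 0
  2 0 0 0
After step 2: ants at (2,0),(1,0),(1,2)
  0 0 0 0
  2 0 1 0
  1 0 1 0
  1 0 0 0
After step 3: ants at (1,0),(2,0),(2,2)
  0 0 0 0
  3 0 0 0
  2 0 2 0
  0 0 0 0

0 0 0 0
3 0 0 0
2 0 2 0
0 0 0 0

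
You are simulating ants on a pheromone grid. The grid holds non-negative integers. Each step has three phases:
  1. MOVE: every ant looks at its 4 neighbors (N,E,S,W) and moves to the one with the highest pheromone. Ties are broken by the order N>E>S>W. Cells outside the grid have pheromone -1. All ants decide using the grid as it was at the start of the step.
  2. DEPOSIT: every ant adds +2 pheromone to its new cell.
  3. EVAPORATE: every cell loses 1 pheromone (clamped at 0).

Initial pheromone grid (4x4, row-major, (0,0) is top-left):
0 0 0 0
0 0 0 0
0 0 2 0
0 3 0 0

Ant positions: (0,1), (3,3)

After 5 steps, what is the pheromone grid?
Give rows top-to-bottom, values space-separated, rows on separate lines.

After step 1: ants at (0,2),(2,3)
  0 0 1 0
  0 0 0 0
  0 0 1 1
  0 2 0 0
After step 2: ants at (0,3),(2,2)
  0 0 0 1
  0 0 0 0
  0 0 2 0
  0 1 0 0
After step 3: ants at (1,3),(1,2)
  0 0 0 0
  0 0 1 1
  0 0 1 0
  0 0 0 0
After step 4: ants at (1,2),(1,3)
  0 0 0 0
  0 0 2 2
  0 0 0 0
  0 0 0 0
After step 5: ants at (1,3),(1,2)
  0 0 0 0
  0 0 3 3
  0 0 0 0
  0 0 0 0

0 0 0 0
0 0 3 3
0 0 0 0
0 0 0 0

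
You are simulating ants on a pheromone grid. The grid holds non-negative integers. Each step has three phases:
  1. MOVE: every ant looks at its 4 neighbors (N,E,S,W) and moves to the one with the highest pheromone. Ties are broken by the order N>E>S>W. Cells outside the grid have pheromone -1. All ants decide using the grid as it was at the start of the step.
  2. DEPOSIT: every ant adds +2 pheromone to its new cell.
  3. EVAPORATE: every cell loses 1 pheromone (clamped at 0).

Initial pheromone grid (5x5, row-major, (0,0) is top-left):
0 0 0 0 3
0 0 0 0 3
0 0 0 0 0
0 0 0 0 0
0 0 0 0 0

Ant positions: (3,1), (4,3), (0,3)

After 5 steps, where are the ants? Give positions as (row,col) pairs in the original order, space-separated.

Step 1: ant0:(3,1)->N->(2,1) | ant1:(4,3)->N->(3,3) | ant2:(0,3)->E->(0,4)
  grid max=4 at (0,4)
Step 2: ant0:(2,1)->N->(1,1) | ant1:(3,3)->N->(2,3) | ant2:(0,4)->S->(1,4)
  grid max=3 at (0,4)
Step 3: ant0:(1,1)->N->(0,1) | ant1:(2,3)->N->(1,3) | ant2:(1,4)->N->(0,4)
  grid max=4 at (0,4)
Step 4: ant0:(0,1)->E->(0,2) | ant1:(1,3)->E->(1,4) | ant2:(0,4)->S->(1,4)
  grid max=5 at (1,4)
Step 5: ant0:(0,2)->E->(0,3) | ant1:(1,4)->N->(0,4) | ant2:(1,4)->N->(0,4)
  grid max=6 at (0,4)

(0,3) (0,4) (0,4)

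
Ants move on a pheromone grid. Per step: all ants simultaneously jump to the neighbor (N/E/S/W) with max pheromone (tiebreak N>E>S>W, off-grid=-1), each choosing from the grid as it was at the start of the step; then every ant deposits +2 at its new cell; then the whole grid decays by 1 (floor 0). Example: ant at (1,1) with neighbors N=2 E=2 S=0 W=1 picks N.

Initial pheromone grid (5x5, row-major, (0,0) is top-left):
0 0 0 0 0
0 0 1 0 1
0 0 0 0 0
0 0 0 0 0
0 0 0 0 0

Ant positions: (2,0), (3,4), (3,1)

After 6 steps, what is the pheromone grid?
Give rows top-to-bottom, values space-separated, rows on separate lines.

After step 1: ants at (1,0),(2,4),(2,1)
  0 0 0 0 0
  1 0 0 0 0
  0 1 0 0 1
  0 0 0 0 0
  0 0 0 0 0
After step 2: ants at (0,0),(1,4),(1,1)
  1 0 0 0 0
  0 1 0 0 1
  0 0 0 0 0
  0 0 0 0 0
  0 0 0 0 0
After step 3: ants at (0,1),(0,4),(0,1)
  0 3 0 0 1
  0 0 0 0 0
  0 0 0 0 0
  0 0 0 0 0
  0 0 0 0 0
After step 4: ants at (0,2),(1,4),(0,2)
  0 2 3 0 0
  0 0 0 0 1
  0 0 0 0 0
  0 0 0 0 0
  0 0 0 0 0
After step 5: ants at (0,1),(0,4),(0,1)
  0 5 2 0 1
  0 0 0 0 0
  0 0 0 0 0
  0 0 0 0 0
  0 0 0 0 0
After step 6: ants at (0,2),(1,4),(0,2)
  0 4 5 0 0
  0 0 0 0 1
  0 0 0 0 0
  0 0 0 0 0
  0 0 0 0 0

0 4 5 0 0
0 0 0 0 1
0 0 0 0 0
0 0 0 0 0
0 0 0 0 0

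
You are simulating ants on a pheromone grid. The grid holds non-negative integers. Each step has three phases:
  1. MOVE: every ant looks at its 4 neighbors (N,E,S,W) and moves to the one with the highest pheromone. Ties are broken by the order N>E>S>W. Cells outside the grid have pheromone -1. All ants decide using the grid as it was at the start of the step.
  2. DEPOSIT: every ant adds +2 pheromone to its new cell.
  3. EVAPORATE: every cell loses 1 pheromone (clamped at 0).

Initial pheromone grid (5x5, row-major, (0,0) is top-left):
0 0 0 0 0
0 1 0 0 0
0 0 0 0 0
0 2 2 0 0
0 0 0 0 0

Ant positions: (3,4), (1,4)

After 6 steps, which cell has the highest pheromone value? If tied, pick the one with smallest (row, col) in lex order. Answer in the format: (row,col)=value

Answer: (1,4)=7

Derivation:
Step 1: ant0:(3,4)->N->(2,4) | ant1:(1,4)->N->(0,4)
  grid max=1 at (0,4)
Step 2: ant0:(2,4)->N->(1,4) | ant1:(0,4)->S->(1,4)
  grid max=3 at (1,4)
Step 3: ant0:(1,4)->N->(0,4) | ant1:(1,4)->N->(0,4)
  grid max=3 at (0,4)
Step 4: ant0:(0,4)->S->(1,4) | ant1:(0,4)->S->(1,4)
  grid max=5 at (1,4)
Step 5: ant0:(1,4)->N->(0,4) | ant1:(1,4)->N->(0,4)
  grid max=5 at (0,4)
Step 6: ant0:(0,4)->S->(1,4) | ant1:(0,4)->S->(1,4)
  grid max=7 at (1,4)
Final grid:
  0 0 0 0 4
  0 0 0 0 7
  0 0 0 0 0
  0 0 0 0 0
  0 0 0 0 0
Max pheromone 7 at (1,4)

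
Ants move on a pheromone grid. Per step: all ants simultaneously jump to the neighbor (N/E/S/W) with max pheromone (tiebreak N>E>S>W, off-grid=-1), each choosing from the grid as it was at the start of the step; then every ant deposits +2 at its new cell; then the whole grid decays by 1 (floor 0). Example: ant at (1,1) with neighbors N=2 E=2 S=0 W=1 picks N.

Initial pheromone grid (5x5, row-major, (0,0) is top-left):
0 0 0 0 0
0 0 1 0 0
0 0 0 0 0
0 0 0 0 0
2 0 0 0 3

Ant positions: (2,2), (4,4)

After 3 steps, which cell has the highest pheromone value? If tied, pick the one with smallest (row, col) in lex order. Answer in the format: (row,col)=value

Answer: (1,2)=2

Derivation:
Step 1: ant0:(2,2)->N->(1,2) | ant1:(4,4)->N->(3,4)
  grid max=2 at (1,2)
Step 2: ant0:(1,2)->N->(0,2) | ant1:(3,4)->S->(4,4)
  grid max=3 at (4,4)
Step 3: ant0:(0,2)->S->(1,2) | ant1:(4,4)->N->(3,4)
  grid max=2 at (1,2)
Final grid:
  0 0 0 0 0
  0 0 2 0 0
  0 0 0 0 0
  0 0 0 0 1
  0 0 0 0 2
Max pheromone 2 at (1,2)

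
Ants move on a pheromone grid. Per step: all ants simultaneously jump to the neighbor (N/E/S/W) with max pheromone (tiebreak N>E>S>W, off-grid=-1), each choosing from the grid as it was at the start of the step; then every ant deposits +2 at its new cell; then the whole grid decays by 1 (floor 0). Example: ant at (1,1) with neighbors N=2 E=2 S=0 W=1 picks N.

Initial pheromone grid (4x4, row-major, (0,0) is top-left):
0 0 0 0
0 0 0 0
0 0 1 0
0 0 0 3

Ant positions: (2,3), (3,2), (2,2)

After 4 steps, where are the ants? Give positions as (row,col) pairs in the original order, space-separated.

Step 1: ant0:(2,3)->S->(3,3) | ant1:(3,2)->E->(3,3) | ant2:(2,2)->N->(1,2)
  grid max=6 at (3,3)
Step 2: ant0:(3,3)->N->(2,3) | ant1:(3,3)->N->(2,3) | ant2:(1,2)->N->(0,2)
  grid max=5 at (3,3)
Step 3: ant0:(2,3)->S->(3,3) | ant1:(2,3)->S->(3,3) | ant2:(0,2)->E->(0,3)
  grid max=8 at (3,3)
Step 4: ant0:(3,3)->N->(2,3) | ant1:(3,3)->N->(2,3) | ant2:(0,3)->S->(1,3)
  grid max=7 at (3,3)

(2,3) (2,3) (1,3)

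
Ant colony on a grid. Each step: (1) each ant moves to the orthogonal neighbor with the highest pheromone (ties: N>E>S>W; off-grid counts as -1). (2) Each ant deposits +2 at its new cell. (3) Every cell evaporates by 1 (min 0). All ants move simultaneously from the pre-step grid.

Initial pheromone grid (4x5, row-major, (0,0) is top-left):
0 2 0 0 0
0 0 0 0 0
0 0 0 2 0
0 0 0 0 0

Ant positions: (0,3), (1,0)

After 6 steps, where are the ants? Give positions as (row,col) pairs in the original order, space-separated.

Step 1: ant0:(0,3)->E->(0,4) | ant1:(1,0)->N->(0,0)
  grid max=1 at (0,0)
Step 2: ant0:(0,4)->S->(1,4) | ant1:(0,0)->E->(0,1)
  grid max=2 at (0,1)
Step 3: ant0:(1,4)->N->(0,4) | ant1:(0,1)->E->(0,2)
  grid max=1 at (0,1)
Step 4: ant0:(0,4)->S->(1,4) | ant1:(0,2)->W->(0,1)
  grid max=2 at (0,1)
Step 5: ant0:(1,4)->N->(0,4) | ant1:(0,1)->E->(0,2)
  grid max=1 at (0,1)
Step 6: ant0:(0,4)->S->(1,4) | ant1:(0,2)->W->(0,1)
  grid max=2 at (0,1)

(1,4) (0,1)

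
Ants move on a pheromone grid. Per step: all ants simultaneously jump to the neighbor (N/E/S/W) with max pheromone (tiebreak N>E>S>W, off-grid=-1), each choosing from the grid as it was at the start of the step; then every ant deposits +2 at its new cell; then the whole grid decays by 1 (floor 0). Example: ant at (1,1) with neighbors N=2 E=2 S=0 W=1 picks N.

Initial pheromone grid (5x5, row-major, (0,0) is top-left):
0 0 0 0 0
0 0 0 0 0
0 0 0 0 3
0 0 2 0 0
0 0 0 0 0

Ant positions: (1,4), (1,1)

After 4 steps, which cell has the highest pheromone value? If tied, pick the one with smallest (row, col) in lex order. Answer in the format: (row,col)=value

Step 1: ant0:(1,4)->S->(2,4) | ant1:(1,1)->N->(0,1)
  grid max=4 at (2,4)
Step 2: ant0:(2,4)->N->(1,4) | ant1:(0,1)->E->(0,2)
  grid max=3 at (2,4)
Step 3: ant0:(1,4)->S->(2,4) | ant1:(0,2)->E->(0,3)
  grid max=4 at (2,4)
Step 4: ant0:(2,4)->N->(1,4) | ant1:(0,3)->E->(0,4)
  grid max=3 at (2,4)
Final grid:
  0 0 0 0 1
  0 0 0 0 1
  0 0 0 0 3
  0 0 0 0 0
  0 0 0 0 0
Max pheromone 3 at (2,4)

Answer: (2,4)=3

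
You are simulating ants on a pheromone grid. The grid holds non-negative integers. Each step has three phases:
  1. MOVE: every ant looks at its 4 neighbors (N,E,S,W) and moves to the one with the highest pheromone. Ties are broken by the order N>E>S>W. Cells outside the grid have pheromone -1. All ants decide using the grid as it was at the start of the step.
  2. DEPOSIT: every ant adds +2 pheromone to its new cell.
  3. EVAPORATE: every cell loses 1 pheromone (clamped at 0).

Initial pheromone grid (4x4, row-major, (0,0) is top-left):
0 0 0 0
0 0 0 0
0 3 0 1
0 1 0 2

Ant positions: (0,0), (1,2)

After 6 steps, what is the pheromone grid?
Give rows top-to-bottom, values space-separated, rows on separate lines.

After step 1: ants at (0,1),(0,2)
  0 1 1 0
  0 0 0 0
  0 2 0 0
  0 0 0 1
After step 2: ants at (0,2),(0,1)
  0 2 2 0
  0 0 0 0
  0 1 0 0
  0 0 0 0
After step 3: ants at (0,1),(0,2)
  0 3 3 0
  0 0 0 0
  0 0 0 0
  0 0 0 0
After step 4: ants at (0,2),(0,1)
  0 4 4 0
  0 0 0 0
  0 0 0 0
  0 0 0 0
After step 5: ants at (0,1),(0,2)
  0 5 5 0
  0 0 0 0
  0 0 0 0
  0 0 0 0
After step 6: ants at (0,2),(0,1)
  0 6 6 0
  0 0 0 0
  0 0 0 0
  0 0 0 0

0 6 6 0
0 0 0 0
0 0 0 0
0 0 0 0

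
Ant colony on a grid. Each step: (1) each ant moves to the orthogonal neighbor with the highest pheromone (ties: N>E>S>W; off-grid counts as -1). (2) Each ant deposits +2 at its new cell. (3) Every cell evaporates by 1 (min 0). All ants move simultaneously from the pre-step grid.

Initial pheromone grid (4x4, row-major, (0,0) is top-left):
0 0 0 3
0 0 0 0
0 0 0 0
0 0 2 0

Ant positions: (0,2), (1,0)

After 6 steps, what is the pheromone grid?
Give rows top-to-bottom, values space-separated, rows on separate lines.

After step 1: ants at (0,3),(0,0)
  1 0 0 4
  0 0 0 0
  0 0 0 0
  0 0 1 0
After step 2: ants at (1,3),(0,1)
  0 1 0 3
  0 0 0 1
  0 0 0 0
  0 0 0 0
After step 3: ants at (0,3),(0,2)
  0 0 1 4
  0 0 0 0
  0 0 0 0
  0 0 0 0
After step 4: ants at (0,2),(0,3)
  0 0 2 5
  0 0 0 0
  0 0 0 0
  0 0 0 0
After step 5: ants at (0,3),(0,2)
  0 0 3 6
  0 0 0 0
  0 0 0 0
  0 0 0 0
After step 6: ants at (0,2),(0,3)
  0 0 4 7
  0 0 0 0
  0 0 0 0
  0 0 0 0

0 0 4 7
0 0 0 0
0 0 0 0
0 0 0 0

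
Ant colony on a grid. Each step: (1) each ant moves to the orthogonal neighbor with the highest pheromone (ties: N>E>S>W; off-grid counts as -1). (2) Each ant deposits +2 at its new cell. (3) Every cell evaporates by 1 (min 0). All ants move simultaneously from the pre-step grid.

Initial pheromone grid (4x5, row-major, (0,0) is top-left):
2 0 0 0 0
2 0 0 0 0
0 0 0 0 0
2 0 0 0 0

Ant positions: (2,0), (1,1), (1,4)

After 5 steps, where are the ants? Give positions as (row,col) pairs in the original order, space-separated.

Step 1: ant0:(2,0)->N->(1,0) | ant1:(1,1)->W->(1,0) | ant2:(1,4)->N->(0,4)
  grid max=5 at (1,0)
Step 2: ant0:(1,0)->N->(0,0) | ant1:(1,0)->N->(0,0) | ant2:(0,4)->S->(1,4)
  grid max=4 at (0,0)
Step 3: ant0:(0,0)->S->(1,0) | ant1:(0,0)->S->(1,0) | ant2:(1,4)->N->(0,4)
  grid max=7 at (1,0)
Step 4: ant0:(1,0)->N->(0,0) | ant1:(1,0)->N->(0,0) | ant2:(0,4)->S->(1,4)
  grid max=6 at (0,0)
Step 5: ant0:(0,0)->S->(1,0) | ant1:(0,0)->S->(1,0) | ant2:(1,4)->N->(0,4)
  grid max=9 at (1,0)

(1,0) (1,0) (0,4)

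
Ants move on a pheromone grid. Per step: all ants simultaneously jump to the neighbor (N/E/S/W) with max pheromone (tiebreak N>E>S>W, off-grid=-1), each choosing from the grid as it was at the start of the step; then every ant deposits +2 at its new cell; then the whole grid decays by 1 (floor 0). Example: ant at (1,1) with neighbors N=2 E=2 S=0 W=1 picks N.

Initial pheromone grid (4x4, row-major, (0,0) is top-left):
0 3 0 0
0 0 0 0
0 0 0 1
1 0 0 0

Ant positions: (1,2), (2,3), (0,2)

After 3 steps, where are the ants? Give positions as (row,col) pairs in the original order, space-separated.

Step 1: ant0:(1,2)->N->(0,2) | ant1:(2,3)->N->(1,3) | ant2:(0,2)->W->(0,1)
  grid max=4 at (0,1)
Step 2: ant0:(0,2)->W->(0,1) | ant1:(1,3)->N->(0,3) | ant2:(0,1)->E->(0,2)
  grid max=5 at (0,1)
Step 3: ant0:(0,1)->E->(0,2) | ant1:(0,3)->W->(0,2) | ant2:(0,2)->W->(0,1)
  grid max=6 at (0,1)

(0,2) (0,2) (0,1)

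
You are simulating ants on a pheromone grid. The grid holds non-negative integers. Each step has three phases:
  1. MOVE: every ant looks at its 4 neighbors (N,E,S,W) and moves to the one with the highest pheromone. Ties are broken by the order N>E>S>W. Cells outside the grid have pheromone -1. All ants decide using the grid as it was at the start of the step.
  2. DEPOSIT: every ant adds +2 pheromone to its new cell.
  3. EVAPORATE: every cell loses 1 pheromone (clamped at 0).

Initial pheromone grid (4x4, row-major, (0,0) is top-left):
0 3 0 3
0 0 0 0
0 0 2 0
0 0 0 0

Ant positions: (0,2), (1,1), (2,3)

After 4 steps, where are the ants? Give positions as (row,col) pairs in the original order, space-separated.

Step 1: ant0:(0,2)->E->(0,3) | ant1:(1,1)->N->(0,1) | ant2:(2,3)->W->(2,2)
  grid max=4 at (0,1)
Step 2: ant0:(0,3)->S->(1,3) | ant1:(0,1)->E->(0,2) | ant2:(2,2)->N->(1,2)
  grid max=3 at (0,1)
Step 3: ant0:(1,3)->N->(0,3) | ant1:(0,2)->E->(0,3) | ant2:(1,2)->S->(2,2)
  grid max=6 at (0,3)
Step 4: ant0:(0,3)->S->(1,3) | ant1:(0,3)->S->(1,3) | ant2:(2,2)->N->(1,2)
  grid max=5 at (0,3)

(1,3) (1,3) (1,2)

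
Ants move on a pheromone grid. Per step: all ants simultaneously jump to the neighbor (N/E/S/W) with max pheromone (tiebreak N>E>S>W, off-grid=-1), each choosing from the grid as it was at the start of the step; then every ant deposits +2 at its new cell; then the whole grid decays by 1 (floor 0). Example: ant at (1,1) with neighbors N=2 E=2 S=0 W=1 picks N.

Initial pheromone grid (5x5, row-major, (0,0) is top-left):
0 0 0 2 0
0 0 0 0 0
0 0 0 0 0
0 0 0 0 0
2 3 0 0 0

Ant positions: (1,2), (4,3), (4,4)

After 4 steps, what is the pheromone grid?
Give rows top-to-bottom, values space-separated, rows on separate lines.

After step 1: ants at (0,2),(3,3),(3,4)
  0 0 1 1 0
  0 0 0 0 0
  0 0 0 0 0
  0 0 0 1 1
  1 2 0 0 0
After step 2: ants at (0,3),(3,4),(3,3)
  0 0 0 2 0
  0 0 0 0 0
  0 0 0 0 0
  0 0 0 2 2
  0 1 0 0 0
After step 3: ants at (0,4),(3,3),(3,4)
  0 0 0 1 1
  0 0 0 0 0
  0 0 0 0 0
  0 0 0 3 3
  0 0 0 0 0
After step 4: ants at (0,3),(3,4),(3,3)
  0 0 0 2 0
  0 0 0 0 0
  0 0 0 0 0
  0 0 0 4 4
  0 0 0 0 0

0 0 0 2 0
0 0 0 0 0
0 0 0 0 0
0 0 0 4 4
0 0 0 0 0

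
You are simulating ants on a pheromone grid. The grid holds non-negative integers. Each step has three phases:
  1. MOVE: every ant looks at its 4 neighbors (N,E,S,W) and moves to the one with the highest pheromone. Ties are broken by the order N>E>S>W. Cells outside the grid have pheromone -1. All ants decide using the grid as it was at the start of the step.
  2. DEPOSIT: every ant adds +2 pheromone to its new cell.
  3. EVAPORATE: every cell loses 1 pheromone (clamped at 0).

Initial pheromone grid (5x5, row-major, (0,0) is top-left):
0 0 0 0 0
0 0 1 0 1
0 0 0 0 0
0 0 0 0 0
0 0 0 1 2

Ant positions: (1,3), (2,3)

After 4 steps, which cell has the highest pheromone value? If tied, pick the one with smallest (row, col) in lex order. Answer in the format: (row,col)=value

Answer: (1,4)=5

Derivation:
Step 1: ant0:(1,3)->E->(1,4) | ant1:(2,3)->N->(1,3)
  grid max=2 at (1,4)
Step 2: ant0:(1,4)->W->(1,3) | ant1:(1,3)->E->(1,4)
  grid max=3 at (1,4)
Step 3: ant0:(1,3)->E->(1,4) | ant1:(1,4)->W->(1,3)
  grid max=4 at (1,4)
Step 4: ant0:(1,4)->W->(1,3) | ant1:(1,3)->E->(1,4)
  grid max=5 at (1,4)
Final grid:
  0 0 0 0 0
  0 0 0 4 5
  0 0 0 0 0
  0 0 0 0 0
  0 0 0 0 0
Max pheromone 5 at (1,4)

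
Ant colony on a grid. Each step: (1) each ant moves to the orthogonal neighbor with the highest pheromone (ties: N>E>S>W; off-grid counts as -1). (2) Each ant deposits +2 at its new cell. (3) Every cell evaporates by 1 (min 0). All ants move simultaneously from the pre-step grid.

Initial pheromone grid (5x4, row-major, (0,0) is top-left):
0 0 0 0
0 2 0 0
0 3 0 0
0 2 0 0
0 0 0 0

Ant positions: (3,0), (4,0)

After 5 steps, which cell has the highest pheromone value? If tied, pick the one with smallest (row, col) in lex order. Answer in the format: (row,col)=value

Step 1: ant0:(3,0)->E->(3,1) | ant1:(4,0)->N->(3,0)
  grid max=3 at (3,1)
Step 2: ant0:(3,1)->N->(2,1) | ant1:(3,0)->E->(3,1)
  grid max=4 at (3,1)
Step 3: ant0:(2,1)->S->(3,1) | ant1:(3,1)->N->(2,1)
  grid max=5 at (3,1)
Step 4: ant0:(3,1)->N->(2,1) | ant1:(2,1)->S->(3,1)
  grid max=6 at (3,1)
Step 5: ant0:(2,1)->S->(3,1) | ant1:(3,1)->N->(2,1)
  grid max=7 at (3,1)
Final grid:
  0 0 0 0
  0 0 0 0
  0 6 0 0
  0 7 0 0
  0 0 0 0
Max pheromone 7 at (3,1)

Answer: (3,1)=7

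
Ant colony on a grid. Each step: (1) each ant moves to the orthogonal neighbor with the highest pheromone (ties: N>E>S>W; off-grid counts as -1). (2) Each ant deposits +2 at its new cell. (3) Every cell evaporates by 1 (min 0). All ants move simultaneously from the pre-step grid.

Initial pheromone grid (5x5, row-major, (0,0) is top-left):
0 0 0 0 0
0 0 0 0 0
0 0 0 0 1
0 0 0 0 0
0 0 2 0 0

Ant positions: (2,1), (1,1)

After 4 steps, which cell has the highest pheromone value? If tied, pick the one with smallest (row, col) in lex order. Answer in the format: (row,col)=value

Answer: (0,1)=4

Derivation:
Step 1: ant0:(2,1)->N->(1,1) | ant1:(1,1)->N->(0,1)
  grid max=1 at (0,1)
Step 2: ant0:(1,1)->N->(0,1) | ant1:(0,1)->S->(1,1)
  grid max=2 at (0,1)
Step 3: ant0:(0,1)->S->(1,1) | ant1:(1,1)->N->(0,1)
  grid max=3 at (0,1)
Step 4: ant0:(1,1)->N->(0,1) | ant1:(0,1)->S->(1,1)
  grid max=4 at (0,1)
Final grid:
  0 4 0 0 0
  0 4 0 0 0
  0 0 0 0 0
  0 0 0 0 0
  0 0 0 0 0
Max pheromone 4 at (0,1)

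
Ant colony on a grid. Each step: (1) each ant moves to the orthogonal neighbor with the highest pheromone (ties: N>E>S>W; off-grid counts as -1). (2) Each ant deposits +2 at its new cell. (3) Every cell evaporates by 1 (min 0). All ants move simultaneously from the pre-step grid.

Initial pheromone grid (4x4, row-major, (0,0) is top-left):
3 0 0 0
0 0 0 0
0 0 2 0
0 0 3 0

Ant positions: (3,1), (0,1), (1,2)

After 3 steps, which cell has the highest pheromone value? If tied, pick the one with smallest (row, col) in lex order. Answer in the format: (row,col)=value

Step 1: ant0:(3,1)->E->(3,2) | ant1:(0,1)->W->(0,0) | ant2:(1,2)->S->(2,2)
  grid max=4 at (0,0)
Step 2: ant0:(3,2)->N->(2,2) | ant1:(0,0)->E->(0,1) | ant2:(2,2)->S->(3,2)
  grid max=5 at (3,2)
Step 3: ant0:(2,2)->S->(3,2) | ant1:(0,1)->W->(0,0) | ant2:(3,2)->N->(2,2)
  grid max=6 at (3,2)
Final grid:
  4 0 0 0
  0 0 0 0
  0 0 5 0
  0 0 6 0
Max pheromone 6 at (3,2)

Answer: (3,2)=6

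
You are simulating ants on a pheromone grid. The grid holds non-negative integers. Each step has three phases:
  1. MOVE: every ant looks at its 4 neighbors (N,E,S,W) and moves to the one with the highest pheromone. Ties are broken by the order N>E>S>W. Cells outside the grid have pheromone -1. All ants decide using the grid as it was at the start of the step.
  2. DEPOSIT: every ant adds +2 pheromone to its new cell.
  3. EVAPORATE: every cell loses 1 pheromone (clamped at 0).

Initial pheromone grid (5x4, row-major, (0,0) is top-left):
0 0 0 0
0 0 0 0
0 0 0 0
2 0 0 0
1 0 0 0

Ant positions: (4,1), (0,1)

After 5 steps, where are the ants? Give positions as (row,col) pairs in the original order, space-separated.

Step 1: ant0:(4,1)->W->(4,0) | ant1:(0,1)->E->(0,2)
  grid max=2 at (4,0)
Step 2: ant0:(4,0)->N->(3,0) | ant1:(0,2)->E->(0,3)
  grid max=2 at (3,0)
Step 3: ant0:(3,0)->S->(4,0) | ant1:(0,3)->S->(1,3)
  grid max=2 at (4,0)
Step 4: ant0:(4,0)->N->(3,0) | ant1:(1,3)->N->(0,3)
  grid max=2 at (3,0)
Step 5: ant0:(3,0)->S->(4,0) | ant1:(0,3)->S->(1,3)
  grid max=2 at (4,0)

(4,0) (1,3)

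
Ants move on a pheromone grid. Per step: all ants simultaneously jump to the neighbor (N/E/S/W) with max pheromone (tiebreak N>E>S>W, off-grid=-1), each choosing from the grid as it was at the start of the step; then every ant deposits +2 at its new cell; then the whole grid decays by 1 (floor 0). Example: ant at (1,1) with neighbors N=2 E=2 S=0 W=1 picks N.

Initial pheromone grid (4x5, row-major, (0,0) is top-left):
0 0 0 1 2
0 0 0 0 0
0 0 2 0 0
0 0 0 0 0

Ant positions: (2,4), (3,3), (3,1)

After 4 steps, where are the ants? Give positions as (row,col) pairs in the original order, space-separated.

Step 1: ant0:(2,4)->N->(1,4) | ant1:(3,3)->N->(2,3) | ant2:(3,1)->N->(2,1)
  grid max=1 at (0,4)
Step 2: ant0:(1,4)->N->(0,4) | ant1:(2,3)->W->(2,2) | ant2:(2,1)->E->(2,2)
  grid max=4 at (2,2)
Step 3: ant0:(0,4)->S->(1,4) | ant1:(2,2)->N->(1,2) | ant2:(2,2)->N->(1,2)
  grid max=3 at (1,2)
Step 4: ant0:(1,4)->N->(0,4) | ant1:(1,2)->S->(2,2) | ant2:(1,2)->S->(2,2)
  grid max=6 at (2,2)

(0,4) (2,2) (2,2)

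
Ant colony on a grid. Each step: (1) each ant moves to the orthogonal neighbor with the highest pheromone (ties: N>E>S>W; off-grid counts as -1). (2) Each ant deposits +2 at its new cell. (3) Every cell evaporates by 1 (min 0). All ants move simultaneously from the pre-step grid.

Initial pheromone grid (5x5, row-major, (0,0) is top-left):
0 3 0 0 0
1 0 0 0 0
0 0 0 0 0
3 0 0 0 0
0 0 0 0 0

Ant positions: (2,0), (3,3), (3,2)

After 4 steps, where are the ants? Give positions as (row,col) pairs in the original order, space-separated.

Step 1: ant0:(2,0)->S->(3,0) | ant1:(3,3)->N->(2,3) | ant2:(3,2)->N->(2,2)
  grid max=4 at (3,0)
Step 2: ant0:(3,0)->N->(2,0) | ant1:(2,3)->W->(2,2) | ant2:(2,2)->E->(2,3)
  grid max=3 at (3,0)
Step 3: ant0:(2,0)->S->(3,0) | ant1:(2,2)->E->(2,3) | ant2:(2,3)->W->(2,2)
  grid max=4 at (3,0)
Step 4: ant0:(3,0)->N->(2,0) | ant1:(2,3)->W->(2,2) | ant2:(2,2)->E->(2,3)
  grid max=4 at (2,2)

(2,0) (2,2) (2,3)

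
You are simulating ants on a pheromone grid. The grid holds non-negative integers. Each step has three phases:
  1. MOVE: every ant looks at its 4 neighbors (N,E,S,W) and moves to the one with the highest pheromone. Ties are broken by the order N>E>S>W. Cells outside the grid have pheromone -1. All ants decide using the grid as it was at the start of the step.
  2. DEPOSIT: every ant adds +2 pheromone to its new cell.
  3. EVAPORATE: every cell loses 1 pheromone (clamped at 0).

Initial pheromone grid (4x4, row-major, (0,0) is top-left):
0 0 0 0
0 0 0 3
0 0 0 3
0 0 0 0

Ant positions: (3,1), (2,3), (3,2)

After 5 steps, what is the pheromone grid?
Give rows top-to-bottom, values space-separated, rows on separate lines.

After step 1: ants at (2,1),(1,3),(2,2)
  0 0 0 0
  0 0 0 4
  0 1 1 2
  0 0 0 0
After step 2: ants at (2,2),(2,3),(2,3)
  0 0 0 0
  0 0 0 3
  0 0 2 5
  0 0 0 0
After step 3: ants at (2,3),(1,3),(1,3)
  0 0 0 0
  0 0 0 6
  0 0 1 6
  0 0 0 0
After step 4: ants at (1,3),(2,3),(2,3)
  0 0 0 0
  0 0 0 7
  0 0 0 9
  0 0 0 0
After step 5: ants at (2,3),(1,3),(1,3)
  0 0 0 0
  0 0 0 10
  0 0 0 10
  0 0 0 0

0 0 0 0
0 0 0 10
0 0 0 10
0 0 0 0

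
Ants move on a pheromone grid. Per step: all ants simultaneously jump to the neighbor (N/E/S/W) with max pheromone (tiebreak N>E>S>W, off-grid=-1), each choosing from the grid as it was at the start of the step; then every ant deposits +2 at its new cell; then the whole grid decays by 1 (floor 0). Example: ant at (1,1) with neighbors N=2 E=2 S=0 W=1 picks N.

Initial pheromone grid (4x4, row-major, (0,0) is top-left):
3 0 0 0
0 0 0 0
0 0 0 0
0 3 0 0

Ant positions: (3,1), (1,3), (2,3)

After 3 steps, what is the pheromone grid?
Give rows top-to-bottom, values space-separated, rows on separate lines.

After step 1: ants at (2,1),(0,3),(1,3)
  2 0 0 1
  0 0 0 1
  0 1 0 0
  0 2 0 0
After step 2: ants at (3,1),(1,3),(0,3)
  1 0 0 2
  0 0 0 2
  0 0 0 0
  0 3 0 0
After step 3: ants at (2,1),(0,3),(1,3)
  0 0 0 3
  0 0 0 3
  0 1 0 0
  0 2 0 0

0 0 0 3
0 0 0 3
0 1 0 0
0 2 0 0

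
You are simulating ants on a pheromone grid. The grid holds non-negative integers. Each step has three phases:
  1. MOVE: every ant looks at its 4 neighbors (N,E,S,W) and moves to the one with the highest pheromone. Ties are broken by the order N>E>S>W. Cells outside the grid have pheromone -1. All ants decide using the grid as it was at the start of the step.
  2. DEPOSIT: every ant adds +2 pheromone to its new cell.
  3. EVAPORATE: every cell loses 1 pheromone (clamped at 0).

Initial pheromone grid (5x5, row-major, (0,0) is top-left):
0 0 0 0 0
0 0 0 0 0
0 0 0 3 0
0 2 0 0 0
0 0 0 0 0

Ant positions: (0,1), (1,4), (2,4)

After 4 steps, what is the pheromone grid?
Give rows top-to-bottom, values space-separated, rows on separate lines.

After step 1: ants at (0,2),(0,4),(2,3)
  0 0 1 0 1
  0 0 0 0 0
  0 0 0 4 0
  0 1 0 0 0
  0 0 0 0 0
After step 2: ants at (0,3),(1,4),(1,3)
  0 0 0 1 0
  0 0 0 1 1
  0 0 0 3 0
  0 0 0 0 0
  0 0 0 0 0
After step 3: ants at (1,3),(1,3),(2,3)
  0 0 0 0 0
  0 0 0 4 0
  0 0 0 4 0
  0 0 0 0 0
  0 0 0 0 0
After step 4: ants at (2,3),(2,3),(1,3)
  0 0 0 0 0
  0 0 0 5 0
  0 0 0 7 0
  0 0 0 0 0
  0 0 0 0 0

0 0 0 0 0
0 0 0 5 0
0 0 0 7 0
0 0 0 0 0
0 0 0 0 0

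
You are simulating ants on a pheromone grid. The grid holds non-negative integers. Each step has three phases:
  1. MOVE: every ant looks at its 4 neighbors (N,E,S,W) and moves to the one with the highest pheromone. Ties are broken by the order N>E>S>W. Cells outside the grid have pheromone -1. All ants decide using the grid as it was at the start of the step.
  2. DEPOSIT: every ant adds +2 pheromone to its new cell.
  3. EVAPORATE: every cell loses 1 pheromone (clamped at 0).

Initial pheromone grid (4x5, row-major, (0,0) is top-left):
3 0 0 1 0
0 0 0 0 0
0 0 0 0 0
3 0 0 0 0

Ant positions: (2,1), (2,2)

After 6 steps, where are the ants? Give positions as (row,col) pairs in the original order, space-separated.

Step 1: ant0:(2,1)->N->(1,1) | ant1:(2,2)->N->(1,2)
  grid max=2 at (0,0)
Step 2: ant0:(1,1)->E->(1,2) | ant1:(1,2)->W->(1,1)
  grid max=2 at (1,1)
Step 3: ant0:(1,2)->W->(1,1) | ant1:(1,1)->E->(1,2)
  grid max=3 at (1,1)
Step 4: ant0:(1,1)->E->(1,2) | ant1:(1,2)->W->(1,1)
  grid max=4 at (1,1)
Step 5: ant0:(1,2)->W->(1,1) | ant1:(1,1)->E->(1,2)
  grid max=5 at (1,1)
Step 6: ant0:(1,1)->E->(1,2) | ant1:(1,2)->W->(1,1)
  grid max=6 at (1,1)

(1,2) (1,1)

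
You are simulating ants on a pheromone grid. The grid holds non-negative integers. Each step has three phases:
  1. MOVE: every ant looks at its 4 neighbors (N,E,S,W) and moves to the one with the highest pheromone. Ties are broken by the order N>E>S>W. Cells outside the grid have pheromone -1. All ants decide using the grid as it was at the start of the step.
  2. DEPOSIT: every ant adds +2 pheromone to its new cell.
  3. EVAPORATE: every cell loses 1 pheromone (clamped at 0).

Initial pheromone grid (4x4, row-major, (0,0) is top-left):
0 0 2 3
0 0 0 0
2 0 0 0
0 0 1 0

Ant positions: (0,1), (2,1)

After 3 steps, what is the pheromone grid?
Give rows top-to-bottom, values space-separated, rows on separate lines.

After step 1: ants at (0,2),(2,0)
  0 0 3 2
  0 0 0 0
  3 0 0 0
  0 0 0 0
After step 2: ants at (0,3),(1,0)
  0 0 2 3
  1 0 0 0
  2 0 0 0
  0 0 0 0
After step 3: ants at (0,2),(2,0)
  0 0 3 2
  0 0 0 0
  3 0 0 0
  0 0 0 0

0 0 3 2
0 0 0 0
3 0 0 0
0 0 0 0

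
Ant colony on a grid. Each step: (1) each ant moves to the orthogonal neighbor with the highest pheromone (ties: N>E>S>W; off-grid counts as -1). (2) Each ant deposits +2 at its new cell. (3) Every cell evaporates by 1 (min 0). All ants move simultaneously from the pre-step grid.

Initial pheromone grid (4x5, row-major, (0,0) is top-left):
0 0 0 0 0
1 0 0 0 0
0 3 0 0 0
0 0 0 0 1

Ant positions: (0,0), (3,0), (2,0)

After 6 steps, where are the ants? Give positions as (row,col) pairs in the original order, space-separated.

Step 1: ant0:(0,0)->S->(1,0) | ant1:(3,0)->N->(2,0) | ant2:(2,0)->E->(2,1)
  grid max=4 at (2,1)
Step 2: ant0:(1,0)->S->(2,0) | ant1:(2,0)->E->(2,1) | ant2:(2,1)->W->(2,0)
  grid max=5 at (2,1)
Step 3: ant0:(2,0)->E->(2,1) | ant1:(2,1)->W->(2,0) | ant2:(2,0)->E->(2,1)
  grid max=8 at (2,1)
Step 4: ant0:(2,1)->W->(2,0) | ant1:(2,0)->E->(2,1) | ant2:(2,1)->W->(2,0)
  grid max=9 at (2,1)
Step 5: ant0:(2,0)->E->(2,1) | ant1:(2,1)->W->(2,0) | ant2:(2,0)->E->(2,1)
  grid max=12 at (2,1)
Step 6: ant0:(2,1)->W->(2,0) | ant1:(2,0)->E->(2,1) | ant2:(2,1)->W->(2,0)
  grid max=13 at (2,1)

(2,0) (2,1) (2,0)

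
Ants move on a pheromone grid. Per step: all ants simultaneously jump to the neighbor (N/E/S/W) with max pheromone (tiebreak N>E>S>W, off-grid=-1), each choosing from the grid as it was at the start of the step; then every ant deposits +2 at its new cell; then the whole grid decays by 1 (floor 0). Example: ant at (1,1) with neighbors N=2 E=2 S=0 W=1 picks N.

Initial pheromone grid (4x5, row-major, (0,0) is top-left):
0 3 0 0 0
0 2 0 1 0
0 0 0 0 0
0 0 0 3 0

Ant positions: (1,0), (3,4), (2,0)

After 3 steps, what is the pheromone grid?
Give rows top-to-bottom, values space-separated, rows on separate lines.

After step 1: ants at (1,1),(3,3),(1,0)
  0 2 0 0 0
  1 3 0 0 0
  0 0 0 0 0
  0 0 0 4 0
After step 2: ants at (0,1),(2,3),(1,1)
  0 3 0 0 0
  0 4 0 0 0
  0 0 0 1 0
  0 0 0 3 0
After step 3: ants at (1,1),(3,3),(0,1)
  0 4 0 0 0
  0 5 0 0 0
  0 0 0 0 0
  0 0 0 4 0

0 4 0 0 0
0 5 0 0 0
0 0 0 0 0
0 0 0 4 0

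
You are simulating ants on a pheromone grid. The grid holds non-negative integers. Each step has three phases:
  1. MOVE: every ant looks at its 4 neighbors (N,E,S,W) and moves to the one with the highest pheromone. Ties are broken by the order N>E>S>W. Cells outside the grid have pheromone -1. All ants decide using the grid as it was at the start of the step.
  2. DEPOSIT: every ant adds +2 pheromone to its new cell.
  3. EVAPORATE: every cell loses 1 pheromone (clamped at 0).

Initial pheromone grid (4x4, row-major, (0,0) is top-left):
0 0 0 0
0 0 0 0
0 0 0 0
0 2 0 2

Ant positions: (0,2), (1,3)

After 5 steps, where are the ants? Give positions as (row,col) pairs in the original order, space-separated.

Step 1: ant0:(0,2)->E->(0,3) | ant1:(1,3)->N->(0,3)
  grid max=3 at (0,3)
Step 2: ant0:(0,3)->S->(1,3) | ant1:(0,3)->S->(1,3)
  grid max=3 at (1,3)
Step 3: ant0:(1,3)->N->(0,3) | ant1:(1,3)->N->(0,3)
  grid max=5 at (0,3)
Step 4: ant0:(0,3)->S->(1,3) | ant1:(0,3)->S->(1,3)
  grid max=5 at (1,3)
Step 5: ant0:(1,3)->N->(0,3) | ant1:(1,3)->N->(0,3)
  grid max=7 at (0,3)

(0,3) (0,3)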